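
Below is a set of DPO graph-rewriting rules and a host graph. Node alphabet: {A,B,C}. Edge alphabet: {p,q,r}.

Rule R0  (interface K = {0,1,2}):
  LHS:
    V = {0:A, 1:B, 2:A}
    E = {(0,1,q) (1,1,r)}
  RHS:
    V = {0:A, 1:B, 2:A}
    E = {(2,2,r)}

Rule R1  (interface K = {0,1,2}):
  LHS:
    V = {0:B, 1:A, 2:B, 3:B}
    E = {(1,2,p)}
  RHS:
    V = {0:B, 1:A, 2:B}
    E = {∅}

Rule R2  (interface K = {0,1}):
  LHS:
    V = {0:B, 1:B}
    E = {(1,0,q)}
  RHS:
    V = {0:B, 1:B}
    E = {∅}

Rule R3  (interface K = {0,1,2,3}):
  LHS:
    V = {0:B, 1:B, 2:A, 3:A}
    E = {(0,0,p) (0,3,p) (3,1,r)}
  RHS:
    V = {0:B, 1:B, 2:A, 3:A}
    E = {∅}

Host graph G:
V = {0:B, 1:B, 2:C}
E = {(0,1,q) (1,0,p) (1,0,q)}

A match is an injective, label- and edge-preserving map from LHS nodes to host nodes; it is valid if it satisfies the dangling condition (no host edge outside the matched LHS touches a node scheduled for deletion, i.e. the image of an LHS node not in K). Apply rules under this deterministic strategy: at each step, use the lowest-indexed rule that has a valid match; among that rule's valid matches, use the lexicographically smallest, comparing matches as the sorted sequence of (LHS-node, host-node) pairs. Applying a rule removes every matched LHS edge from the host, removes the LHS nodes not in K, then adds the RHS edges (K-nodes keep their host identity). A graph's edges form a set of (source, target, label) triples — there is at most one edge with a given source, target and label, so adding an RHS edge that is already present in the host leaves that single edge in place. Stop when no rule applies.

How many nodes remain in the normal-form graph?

[0] host  ⇒  3 nodes, 3 edges  {0-q->1 1-p->0 1-q->0}
[1] R2 @ {0↦0, 1↦1}  ⇒  3 nodes, 2 edges  {0-q->1 1-p->0}
[2] R2 @ {0↦1, 1↦0}  ⇒  3 nodes, 1 edges  {1-p->0}
final graph: no rule applies after step 2
NF nodes: {0:B, 1:B, 2:C}

Answer: 3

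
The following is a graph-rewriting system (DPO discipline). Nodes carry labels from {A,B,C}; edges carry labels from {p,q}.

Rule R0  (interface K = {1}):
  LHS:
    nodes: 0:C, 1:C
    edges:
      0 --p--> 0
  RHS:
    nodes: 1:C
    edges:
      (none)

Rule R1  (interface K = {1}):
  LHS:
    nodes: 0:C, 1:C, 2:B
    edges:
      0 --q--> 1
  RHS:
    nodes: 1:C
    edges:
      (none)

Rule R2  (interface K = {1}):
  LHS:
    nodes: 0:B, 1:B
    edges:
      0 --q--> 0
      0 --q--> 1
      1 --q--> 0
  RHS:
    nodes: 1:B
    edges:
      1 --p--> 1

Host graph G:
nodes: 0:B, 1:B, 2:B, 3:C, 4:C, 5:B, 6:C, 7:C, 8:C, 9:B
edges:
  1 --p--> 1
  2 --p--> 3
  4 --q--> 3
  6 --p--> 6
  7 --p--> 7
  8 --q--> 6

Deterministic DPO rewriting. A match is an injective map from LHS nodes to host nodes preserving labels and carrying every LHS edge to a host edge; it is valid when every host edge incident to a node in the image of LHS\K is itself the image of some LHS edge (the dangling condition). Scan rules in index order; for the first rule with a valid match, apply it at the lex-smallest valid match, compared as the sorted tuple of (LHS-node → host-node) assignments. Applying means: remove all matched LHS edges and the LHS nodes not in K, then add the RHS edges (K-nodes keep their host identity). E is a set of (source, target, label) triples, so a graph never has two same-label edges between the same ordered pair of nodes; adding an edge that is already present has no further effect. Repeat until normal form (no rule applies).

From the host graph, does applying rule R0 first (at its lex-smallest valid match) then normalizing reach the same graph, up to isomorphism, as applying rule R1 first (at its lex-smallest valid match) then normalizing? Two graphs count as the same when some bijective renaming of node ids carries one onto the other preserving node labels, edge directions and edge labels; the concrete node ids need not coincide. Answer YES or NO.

branch R0-first: apply at {0↦7, 1↦3} → |E|=5, then 3 more step(s) → NF |V|=4 |E|=2 V={1:B, 2:B, 3:C, 9:B} E=1-p->1 2-p->3
branch R1-first: apply at {0↦4, 1↦3, 2↦0} → |E|=5, then 3 more step(s) → NF |V|=4 |E|=2 V={1:B, 2:B, 3:C, 9:B} E=1-p->1 2-p->3
graphs isomorphic (equal up to label-preserving node renaming)

Answer: YES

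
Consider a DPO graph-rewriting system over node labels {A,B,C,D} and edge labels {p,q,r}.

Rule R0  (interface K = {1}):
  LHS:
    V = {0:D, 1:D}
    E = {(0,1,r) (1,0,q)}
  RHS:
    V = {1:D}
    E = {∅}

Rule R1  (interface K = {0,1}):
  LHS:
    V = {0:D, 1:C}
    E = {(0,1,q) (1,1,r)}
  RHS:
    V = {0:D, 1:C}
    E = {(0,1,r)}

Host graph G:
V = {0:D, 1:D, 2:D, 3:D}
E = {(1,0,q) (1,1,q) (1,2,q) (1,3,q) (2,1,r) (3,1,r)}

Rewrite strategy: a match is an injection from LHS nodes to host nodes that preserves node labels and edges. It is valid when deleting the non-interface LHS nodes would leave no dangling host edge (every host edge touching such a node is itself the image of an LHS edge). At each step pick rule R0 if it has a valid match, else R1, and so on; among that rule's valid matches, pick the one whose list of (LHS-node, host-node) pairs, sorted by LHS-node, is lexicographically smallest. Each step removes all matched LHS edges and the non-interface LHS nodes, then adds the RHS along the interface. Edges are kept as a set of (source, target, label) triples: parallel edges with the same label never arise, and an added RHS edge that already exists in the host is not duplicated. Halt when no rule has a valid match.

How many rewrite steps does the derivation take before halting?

start.  V:4 E:6  edges: 1-q->0 1-q->1 1-q->2 1-q->3 2-r->1 3-r->1
1. fire R0 via {0↦2, 1↦1}  →  V:3 E:4  edges: 1-q->0 1-q->1 1-q->3 3-r->1
2. fire R0 via {0↦3, 1↦1}  →  V:2 E:2  edges: 1-q->0 1-q->1
halt: no rule applies after step 2

Answer: 2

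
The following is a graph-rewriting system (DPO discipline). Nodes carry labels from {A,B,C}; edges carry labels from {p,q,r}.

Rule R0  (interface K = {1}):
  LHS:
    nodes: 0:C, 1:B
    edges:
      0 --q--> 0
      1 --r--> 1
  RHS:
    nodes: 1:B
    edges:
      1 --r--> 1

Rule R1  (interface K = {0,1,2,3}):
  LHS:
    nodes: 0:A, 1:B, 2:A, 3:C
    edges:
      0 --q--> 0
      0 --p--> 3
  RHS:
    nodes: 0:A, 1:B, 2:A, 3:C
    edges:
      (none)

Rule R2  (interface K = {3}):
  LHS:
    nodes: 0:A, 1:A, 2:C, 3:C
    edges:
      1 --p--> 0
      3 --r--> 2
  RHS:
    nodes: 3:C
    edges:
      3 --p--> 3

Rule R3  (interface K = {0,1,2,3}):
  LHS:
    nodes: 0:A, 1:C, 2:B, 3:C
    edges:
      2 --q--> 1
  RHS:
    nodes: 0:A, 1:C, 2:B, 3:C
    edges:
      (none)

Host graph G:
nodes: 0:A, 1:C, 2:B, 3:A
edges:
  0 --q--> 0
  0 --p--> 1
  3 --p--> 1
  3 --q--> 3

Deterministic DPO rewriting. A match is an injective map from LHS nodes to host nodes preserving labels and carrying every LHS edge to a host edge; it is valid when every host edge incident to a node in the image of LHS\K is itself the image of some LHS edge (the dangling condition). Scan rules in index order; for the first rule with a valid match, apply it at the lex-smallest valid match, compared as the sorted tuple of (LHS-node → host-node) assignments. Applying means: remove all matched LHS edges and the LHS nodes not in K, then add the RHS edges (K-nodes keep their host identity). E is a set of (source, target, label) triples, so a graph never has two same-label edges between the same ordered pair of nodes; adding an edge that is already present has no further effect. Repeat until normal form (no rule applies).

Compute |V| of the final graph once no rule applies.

start.  V:4 E:4  edges: 0-q->0 0-p->1 3-p->1 3-q->3
1. fire R1 via {0↦0, 1↦2, 2↦3, 3↦1}  →  V:4 E:2  edges: 3-p->1 3-q->3
2. fire R1 via {0↦3, 1↦2, 2↦0, 3↦1}  →  V:4 E:0  edges: ∅
final graph: no rule applies after step 2
NF nodes: {0:A, 1:C, 2:B, 3:A}

Answer: 4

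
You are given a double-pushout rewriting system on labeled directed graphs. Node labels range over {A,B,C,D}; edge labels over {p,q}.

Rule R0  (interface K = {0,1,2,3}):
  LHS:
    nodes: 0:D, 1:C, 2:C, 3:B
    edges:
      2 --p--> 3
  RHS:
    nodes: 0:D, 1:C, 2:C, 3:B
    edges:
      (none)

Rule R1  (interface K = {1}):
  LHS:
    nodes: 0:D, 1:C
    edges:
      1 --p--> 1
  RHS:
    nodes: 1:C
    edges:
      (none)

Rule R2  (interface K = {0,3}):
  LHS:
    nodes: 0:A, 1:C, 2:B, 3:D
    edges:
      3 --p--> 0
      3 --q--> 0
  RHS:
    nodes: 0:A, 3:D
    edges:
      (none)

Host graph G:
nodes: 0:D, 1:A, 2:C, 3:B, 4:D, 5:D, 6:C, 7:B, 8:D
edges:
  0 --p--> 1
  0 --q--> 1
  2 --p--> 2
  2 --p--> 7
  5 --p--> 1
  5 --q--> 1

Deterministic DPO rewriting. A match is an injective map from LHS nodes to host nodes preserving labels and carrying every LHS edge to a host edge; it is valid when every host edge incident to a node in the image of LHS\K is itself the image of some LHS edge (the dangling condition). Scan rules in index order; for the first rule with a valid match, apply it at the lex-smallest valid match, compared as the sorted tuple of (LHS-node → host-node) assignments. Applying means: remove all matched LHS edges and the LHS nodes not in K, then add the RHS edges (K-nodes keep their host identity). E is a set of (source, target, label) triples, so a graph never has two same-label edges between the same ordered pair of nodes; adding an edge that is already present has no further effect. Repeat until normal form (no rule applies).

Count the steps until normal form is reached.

Answer: 4

Derivation:
start.  V:9 E:6  edges: 0-p->1 0-q->1 2-p->2 2-p->7 5-p->1 5-q->1
1. fire R0 via {0↦0, 1↦6, 2↦2, 3↦7}  →  V:9 E:5  edges: 0-p->1 0-q->1 2-p->2 5-p->1 5-q->1
2. fire R1 via {0↦4, 1↦2}  →  V:8 E:4  edges: 0-p->1 0-q->1 5-p->1 5-q->1
3. fire R2 via {0↦1, 1↦2, 2↦3, 3↦0}  →  V:6 E:2  edges: 5-p->1 5-q->1
4. fire R2 via {0↦1, 1↦6, 2↦7, 3↦5}  →  V:4 E:0  edges: ∅
normal form: no rule applies after step 4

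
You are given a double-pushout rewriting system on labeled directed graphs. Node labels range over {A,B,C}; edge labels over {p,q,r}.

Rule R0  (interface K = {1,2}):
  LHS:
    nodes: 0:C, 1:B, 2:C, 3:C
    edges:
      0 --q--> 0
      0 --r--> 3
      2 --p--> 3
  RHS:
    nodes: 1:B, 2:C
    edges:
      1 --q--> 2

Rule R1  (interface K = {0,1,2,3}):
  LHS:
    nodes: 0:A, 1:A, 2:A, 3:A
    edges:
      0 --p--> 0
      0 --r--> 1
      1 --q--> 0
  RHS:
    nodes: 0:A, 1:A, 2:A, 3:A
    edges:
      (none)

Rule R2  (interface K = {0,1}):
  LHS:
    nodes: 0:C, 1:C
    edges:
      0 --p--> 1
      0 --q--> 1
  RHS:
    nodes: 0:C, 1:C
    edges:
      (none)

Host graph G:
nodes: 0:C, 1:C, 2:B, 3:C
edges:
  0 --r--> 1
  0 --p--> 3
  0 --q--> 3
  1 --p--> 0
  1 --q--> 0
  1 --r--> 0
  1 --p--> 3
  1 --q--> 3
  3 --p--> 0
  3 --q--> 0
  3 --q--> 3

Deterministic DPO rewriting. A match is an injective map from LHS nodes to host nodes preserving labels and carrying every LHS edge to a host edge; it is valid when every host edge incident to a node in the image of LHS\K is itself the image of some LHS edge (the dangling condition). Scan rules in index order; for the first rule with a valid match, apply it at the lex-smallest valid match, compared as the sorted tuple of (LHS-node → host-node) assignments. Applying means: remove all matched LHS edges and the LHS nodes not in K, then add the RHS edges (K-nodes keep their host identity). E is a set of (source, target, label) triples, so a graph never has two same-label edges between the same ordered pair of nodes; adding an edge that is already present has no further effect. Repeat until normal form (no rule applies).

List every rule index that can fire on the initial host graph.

Answer: [R2]

Derivation:
R0: no valid match — LHS pattern not found
R1: no valid match — LHS pattern not found
R2: 4 valid matches — {0↦0, 1↦3}, {0↦1, 1↦0}, {0↦1, 1↦3} (+1 more)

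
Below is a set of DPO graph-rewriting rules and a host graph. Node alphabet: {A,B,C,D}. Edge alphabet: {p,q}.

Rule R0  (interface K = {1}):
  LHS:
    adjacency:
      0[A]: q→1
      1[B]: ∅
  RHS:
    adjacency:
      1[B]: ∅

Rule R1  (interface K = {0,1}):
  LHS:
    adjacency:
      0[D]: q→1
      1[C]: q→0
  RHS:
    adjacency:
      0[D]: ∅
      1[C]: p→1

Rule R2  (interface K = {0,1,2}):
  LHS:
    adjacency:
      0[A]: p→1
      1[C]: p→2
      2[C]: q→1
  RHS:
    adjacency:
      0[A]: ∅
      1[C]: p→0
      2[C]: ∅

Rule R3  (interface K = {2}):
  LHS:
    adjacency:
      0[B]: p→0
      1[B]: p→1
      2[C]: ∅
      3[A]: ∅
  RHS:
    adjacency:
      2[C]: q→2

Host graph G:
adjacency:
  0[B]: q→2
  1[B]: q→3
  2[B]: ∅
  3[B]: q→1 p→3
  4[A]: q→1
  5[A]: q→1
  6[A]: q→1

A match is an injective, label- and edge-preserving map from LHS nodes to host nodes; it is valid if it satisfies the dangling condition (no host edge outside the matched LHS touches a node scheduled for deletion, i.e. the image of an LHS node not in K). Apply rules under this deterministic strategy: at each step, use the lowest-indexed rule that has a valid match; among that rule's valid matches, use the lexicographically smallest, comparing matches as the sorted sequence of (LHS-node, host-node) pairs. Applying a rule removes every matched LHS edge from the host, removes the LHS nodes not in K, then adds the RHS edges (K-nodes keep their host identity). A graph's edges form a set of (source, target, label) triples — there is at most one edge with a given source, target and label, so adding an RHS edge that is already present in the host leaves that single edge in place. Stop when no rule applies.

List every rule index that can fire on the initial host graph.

Answer: [R0]

Rewrite trace:
R0: 3 valid matches — {0↦4, 1↦1}, {0↦5, 1↦1}, {0↦6, 1↦1}
R1: no valid match — LHS pattern not found
R2: no valid match — LHS pattern not found
R3: no valid match — LHS pattern not found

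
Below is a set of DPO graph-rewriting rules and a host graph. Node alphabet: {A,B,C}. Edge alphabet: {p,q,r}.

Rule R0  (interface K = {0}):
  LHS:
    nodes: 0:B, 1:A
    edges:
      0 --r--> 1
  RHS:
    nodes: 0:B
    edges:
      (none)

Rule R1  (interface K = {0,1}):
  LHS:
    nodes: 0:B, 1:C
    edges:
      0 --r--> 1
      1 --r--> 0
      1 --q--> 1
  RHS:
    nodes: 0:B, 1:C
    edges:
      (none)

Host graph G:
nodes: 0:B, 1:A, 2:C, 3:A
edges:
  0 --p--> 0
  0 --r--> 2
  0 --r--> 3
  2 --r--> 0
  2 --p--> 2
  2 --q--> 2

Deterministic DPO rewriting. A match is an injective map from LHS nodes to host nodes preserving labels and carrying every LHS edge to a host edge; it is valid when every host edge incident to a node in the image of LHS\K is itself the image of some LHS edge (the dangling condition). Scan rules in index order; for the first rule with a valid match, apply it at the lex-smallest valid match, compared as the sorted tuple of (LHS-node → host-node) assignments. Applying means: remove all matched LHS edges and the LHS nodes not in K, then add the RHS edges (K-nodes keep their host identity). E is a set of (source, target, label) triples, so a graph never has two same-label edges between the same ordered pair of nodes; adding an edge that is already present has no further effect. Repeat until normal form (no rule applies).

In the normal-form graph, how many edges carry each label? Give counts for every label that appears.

initial: |V|=4 |E|=6  E = 0-p->0 0-r->2 0-r->3 2-r->0 2-p->2 2-q->2
step 1: apply R0 at {0↦0, 1↦3}  → |V|=3 |E|=5  E = 0-p->0 0-r->2 2-r->0 2-p->2 2-q->2
step 2: apply R1 at {0↦0, 1↦2}  → |V|=3 |E|=2  E = 0-p->0 2-p->2
final graph: no rule applies after step 2
NF edges: [(0, 0, 'p'), (2, 2, 'p')]

Answer: p:2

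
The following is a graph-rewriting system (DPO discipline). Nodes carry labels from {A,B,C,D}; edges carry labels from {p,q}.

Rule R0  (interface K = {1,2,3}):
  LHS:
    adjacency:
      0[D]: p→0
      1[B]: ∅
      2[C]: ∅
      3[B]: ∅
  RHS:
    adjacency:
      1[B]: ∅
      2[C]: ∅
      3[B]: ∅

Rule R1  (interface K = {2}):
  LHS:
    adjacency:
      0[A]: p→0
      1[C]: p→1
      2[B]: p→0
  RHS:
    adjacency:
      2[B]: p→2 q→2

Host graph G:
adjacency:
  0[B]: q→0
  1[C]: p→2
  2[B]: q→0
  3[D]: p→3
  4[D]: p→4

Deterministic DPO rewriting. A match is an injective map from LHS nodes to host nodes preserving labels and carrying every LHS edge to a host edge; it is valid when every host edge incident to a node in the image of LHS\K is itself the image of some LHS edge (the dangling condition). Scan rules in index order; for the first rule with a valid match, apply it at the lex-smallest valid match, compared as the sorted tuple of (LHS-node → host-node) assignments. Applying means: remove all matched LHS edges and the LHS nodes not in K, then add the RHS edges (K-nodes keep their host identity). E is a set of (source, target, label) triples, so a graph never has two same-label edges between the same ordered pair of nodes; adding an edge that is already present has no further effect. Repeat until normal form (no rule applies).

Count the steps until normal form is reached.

start.  V:5 E:5  edges: 0-q->0 1-p->2 2-q->0 3-p->3 4-p->4
1. fire R0 via {0↦3, 1↦0, 2↦1, 3↦2}  →  V:4 E:4  edges: 0-q->0 1-p->2 2-q->0 4-p->4
2. fire R0 via {0↦4, 1↦0, 2↦1, 3↦2}  →  V:3 E:3  edges: 0-q->0 1-p->2 2-q->0
final graph: no rule applies after step 2

Answer: 2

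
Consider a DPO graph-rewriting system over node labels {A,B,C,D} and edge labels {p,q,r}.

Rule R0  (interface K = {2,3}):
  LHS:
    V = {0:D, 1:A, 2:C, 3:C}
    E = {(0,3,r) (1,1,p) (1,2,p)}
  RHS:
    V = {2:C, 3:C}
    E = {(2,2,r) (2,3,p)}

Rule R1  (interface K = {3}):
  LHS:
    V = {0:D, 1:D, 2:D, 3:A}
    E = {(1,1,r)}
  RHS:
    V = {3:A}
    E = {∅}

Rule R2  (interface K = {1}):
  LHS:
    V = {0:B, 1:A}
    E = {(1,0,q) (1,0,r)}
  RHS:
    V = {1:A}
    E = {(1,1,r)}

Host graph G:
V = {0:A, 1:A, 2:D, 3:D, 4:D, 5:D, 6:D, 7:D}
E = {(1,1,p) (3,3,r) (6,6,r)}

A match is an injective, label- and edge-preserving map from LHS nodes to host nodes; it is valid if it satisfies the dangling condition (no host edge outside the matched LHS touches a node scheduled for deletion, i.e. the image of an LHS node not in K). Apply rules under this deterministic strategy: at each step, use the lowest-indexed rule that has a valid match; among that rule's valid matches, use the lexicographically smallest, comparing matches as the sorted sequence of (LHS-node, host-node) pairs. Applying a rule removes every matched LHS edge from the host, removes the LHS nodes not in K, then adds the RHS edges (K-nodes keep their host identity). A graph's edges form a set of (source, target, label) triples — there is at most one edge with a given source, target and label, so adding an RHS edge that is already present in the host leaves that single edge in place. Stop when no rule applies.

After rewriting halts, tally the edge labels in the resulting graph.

initial: |V|=8 |E|=3  E = 1-p->1 3-r->3 6-r->6
step 1: apply R1 at {0↦2, 1↦3, 2↦4, 3↦0}  → |V|=5 |E|=2  E = 1-p->1 6-r->6
step 2: apply R1 at {0↦5, 1↦6, 2↦7, 3↦0}  → |V|=2 |E|=1  E = 1-p->1
normal form: no rule applies after step 2
NF edges: [(1, 1, 'p')]

Answer: p:1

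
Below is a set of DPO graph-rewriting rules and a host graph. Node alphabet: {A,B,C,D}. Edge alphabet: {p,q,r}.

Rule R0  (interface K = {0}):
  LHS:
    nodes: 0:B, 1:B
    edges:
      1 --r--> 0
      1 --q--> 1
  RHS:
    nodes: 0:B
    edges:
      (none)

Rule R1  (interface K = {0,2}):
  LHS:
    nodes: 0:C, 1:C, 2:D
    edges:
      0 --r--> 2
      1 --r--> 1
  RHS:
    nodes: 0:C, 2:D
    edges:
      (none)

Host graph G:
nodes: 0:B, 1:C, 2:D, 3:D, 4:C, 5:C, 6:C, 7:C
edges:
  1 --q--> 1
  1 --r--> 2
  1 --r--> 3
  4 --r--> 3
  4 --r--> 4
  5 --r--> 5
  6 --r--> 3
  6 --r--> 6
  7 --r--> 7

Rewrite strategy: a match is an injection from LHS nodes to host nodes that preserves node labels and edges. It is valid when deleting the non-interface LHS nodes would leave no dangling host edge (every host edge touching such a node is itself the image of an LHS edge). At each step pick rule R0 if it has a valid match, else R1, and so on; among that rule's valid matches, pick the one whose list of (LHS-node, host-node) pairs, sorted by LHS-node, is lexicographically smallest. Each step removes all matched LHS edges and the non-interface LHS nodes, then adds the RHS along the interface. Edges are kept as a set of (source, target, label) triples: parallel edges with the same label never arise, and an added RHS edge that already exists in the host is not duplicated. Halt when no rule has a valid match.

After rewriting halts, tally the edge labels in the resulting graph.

Answer: q:1 r:4

Steps:
[0] host  ⇒  8 nodes, 9 edges  {1-q->1 1-r->2 1-r->3 4-r->3 4-r->4 5-r->5 6-r->3 6-r->6 7-r->7}
[1] R1 @ {0↦1, 1↦5, 2↦2}  ⇒  7 nodes, 7 edges  {1-q->1 1-r->3 4-r->3 4-r->4 6-r->3 6-r->6 7-r->7}
[2] R1 @ {0↦1, 1↦7, 2↦3}  ⇒  6 nodes, 5 edges  {1-q->1 4-r->3 4-r->4 6-r->3 6-r->6}
final graph: no rule applies after step 2
NF edges: [(1, 1, 'q'), (4, 3, 'r'), (4, 4, 'r'), (6, 3, 'r'), (6, 6, 'r')]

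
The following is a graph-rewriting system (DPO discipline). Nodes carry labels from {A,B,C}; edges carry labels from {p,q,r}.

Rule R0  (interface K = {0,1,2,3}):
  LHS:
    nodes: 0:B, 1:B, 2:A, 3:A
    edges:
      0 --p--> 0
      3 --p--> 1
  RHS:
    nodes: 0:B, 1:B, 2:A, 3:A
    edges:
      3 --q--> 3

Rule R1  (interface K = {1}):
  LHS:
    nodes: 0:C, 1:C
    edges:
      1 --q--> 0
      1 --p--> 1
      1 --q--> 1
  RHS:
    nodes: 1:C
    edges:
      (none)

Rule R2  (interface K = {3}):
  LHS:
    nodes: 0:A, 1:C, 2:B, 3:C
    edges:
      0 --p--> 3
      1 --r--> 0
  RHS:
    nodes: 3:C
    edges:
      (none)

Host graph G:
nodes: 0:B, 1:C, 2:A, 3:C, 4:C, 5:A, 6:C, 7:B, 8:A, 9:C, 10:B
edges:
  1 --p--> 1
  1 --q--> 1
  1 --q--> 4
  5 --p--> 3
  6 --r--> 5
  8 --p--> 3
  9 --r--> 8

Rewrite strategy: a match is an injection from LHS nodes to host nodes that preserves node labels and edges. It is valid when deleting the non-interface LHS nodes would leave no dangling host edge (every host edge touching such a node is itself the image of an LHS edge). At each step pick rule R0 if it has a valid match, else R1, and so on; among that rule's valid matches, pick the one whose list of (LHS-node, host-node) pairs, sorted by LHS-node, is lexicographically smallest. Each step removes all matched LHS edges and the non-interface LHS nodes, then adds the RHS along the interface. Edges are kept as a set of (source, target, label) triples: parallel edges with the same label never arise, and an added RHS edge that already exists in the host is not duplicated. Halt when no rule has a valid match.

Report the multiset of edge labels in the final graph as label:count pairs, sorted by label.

start.  V:11 E:7  edges: 1-p->1 1-q->1 1-q->4 5-p->3 6-r->5 8-p->3 9-r->8
1. fire R1 via {0↦4, 1↦1}  →  V:10 E:4  edges: 5-p->3 6-r->5 8-p->3 9-r->8
2. fire R2 via {0↦5, 1↦6, 2↦0, 3↦3}  →  V:7 E:2  edges: 8-p->3 9-r->8
3. fire R2 via {0↦8, 1↦9, 2↦7, 3↦3}  →  V:4 E:0  edges: ∅
normal form: no rule applies after step 3
NF edges: []

Answer: (no edges)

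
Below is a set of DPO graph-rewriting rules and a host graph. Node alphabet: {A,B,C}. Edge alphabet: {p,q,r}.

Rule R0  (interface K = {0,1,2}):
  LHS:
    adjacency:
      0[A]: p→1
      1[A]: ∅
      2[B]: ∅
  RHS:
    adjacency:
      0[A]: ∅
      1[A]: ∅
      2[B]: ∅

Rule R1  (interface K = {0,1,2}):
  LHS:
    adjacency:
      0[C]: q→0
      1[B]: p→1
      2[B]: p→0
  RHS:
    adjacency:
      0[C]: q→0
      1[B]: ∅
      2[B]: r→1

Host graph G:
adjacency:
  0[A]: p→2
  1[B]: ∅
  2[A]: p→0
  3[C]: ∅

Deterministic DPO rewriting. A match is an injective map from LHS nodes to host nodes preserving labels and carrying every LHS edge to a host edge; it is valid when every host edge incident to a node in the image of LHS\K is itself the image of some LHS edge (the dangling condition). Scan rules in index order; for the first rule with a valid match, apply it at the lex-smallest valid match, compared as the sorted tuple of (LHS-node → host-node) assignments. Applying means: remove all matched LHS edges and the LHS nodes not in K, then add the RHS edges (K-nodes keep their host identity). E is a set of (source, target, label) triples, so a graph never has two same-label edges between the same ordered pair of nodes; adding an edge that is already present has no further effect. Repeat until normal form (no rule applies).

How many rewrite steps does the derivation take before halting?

[0] host  ⇒  4 nodes, 2 edges  {0-p->2 2-p->0}
[1] R0 @ {0↦0, 1↦2, 2↦1}  ⇒  4 nodes, 1 edges  {2-p->0}
[2] R0 @ {0↦2, 1↦0, 2↦1}  ⇒  4 nodes, 0 edges  {∅}
halt: no rule applies after step 2

Answer: 2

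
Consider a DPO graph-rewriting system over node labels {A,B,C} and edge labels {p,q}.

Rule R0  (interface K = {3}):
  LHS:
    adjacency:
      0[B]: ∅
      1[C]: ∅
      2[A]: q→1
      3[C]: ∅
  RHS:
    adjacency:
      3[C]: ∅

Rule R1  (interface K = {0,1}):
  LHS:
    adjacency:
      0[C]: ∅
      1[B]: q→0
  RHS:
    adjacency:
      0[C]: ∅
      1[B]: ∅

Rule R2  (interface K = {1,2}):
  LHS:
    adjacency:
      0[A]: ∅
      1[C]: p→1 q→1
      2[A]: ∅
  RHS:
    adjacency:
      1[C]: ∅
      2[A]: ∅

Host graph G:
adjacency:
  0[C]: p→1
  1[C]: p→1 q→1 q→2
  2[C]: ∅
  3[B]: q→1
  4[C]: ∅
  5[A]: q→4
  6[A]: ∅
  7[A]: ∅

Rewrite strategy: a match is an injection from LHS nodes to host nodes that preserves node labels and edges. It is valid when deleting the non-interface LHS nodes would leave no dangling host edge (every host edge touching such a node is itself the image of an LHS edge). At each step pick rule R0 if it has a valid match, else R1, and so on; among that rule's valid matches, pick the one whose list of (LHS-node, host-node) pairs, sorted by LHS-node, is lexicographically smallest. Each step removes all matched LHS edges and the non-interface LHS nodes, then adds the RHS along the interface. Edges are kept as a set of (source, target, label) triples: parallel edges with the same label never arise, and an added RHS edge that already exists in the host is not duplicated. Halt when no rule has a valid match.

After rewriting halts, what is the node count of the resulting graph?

Answer: 4

Rewrite trace:
[0] host  ⇒  8 nodes, 6 edges  {0-p->1 1-p->1 1-q->1 1-q->2 3-q->1 5-q->4}
[1] R1 @ {0↦1, 1↦3}  ⇒  8 nodes, 5 edges  {0-p->1 1-p->1 1-q->1 1-q->2 5-q->4}
[2] R0 @ {0↦3, 1↦4, 2↦5, 3↦0}  ⇒  5 nodes, 4 edges  {0-p->1 1-p->1 1-q->1 1-q->2}
[3] R2 @ {0↦6, 1↦1, 2↦7}  ⇒  4 nodes, 2 edges  {0-p->1 1-q->2}
halt: no rule applies after step 3
NF nodes: {0:C, 1:C, 2:C, 7:A}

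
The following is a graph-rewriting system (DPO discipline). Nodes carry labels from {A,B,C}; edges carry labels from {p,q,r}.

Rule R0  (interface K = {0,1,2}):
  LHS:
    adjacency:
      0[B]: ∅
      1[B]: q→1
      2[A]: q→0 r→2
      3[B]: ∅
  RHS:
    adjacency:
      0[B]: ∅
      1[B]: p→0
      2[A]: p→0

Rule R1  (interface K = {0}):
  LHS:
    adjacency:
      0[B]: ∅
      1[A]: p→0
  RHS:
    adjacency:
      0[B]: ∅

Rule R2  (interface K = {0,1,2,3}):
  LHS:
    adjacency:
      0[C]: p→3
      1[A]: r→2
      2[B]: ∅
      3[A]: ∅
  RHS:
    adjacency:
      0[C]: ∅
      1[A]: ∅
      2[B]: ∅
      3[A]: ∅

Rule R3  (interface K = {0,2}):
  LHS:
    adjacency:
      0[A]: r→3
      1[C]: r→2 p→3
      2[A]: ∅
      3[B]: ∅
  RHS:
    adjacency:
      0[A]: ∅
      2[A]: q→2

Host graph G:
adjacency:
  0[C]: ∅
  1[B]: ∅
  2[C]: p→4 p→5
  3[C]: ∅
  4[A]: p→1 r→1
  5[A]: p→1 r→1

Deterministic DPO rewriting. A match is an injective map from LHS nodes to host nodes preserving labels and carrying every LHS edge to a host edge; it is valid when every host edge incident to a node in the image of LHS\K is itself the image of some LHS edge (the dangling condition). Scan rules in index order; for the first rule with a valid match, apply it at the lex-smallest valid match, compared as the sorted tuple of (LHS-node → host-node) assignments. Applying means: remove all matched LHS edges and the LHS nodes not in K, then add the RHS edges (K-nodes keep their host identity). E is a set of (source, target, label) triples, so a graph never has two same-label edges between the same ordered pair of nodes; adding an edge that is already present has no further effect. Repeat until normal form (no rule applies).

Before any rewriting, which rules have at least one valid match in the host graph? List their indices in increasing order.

R0: no valid match — LHS pattern not found
R1: no valid match — 2 raw matches, all fail dangling condition
R2: 2 valid matches — {0↦2, 1↦4, 2↦1, 3↦5}, {0↦2, 1↦5, 2↦1, 3↦4}
R3: no valid match — LHS pattern not found

Answer: [R2]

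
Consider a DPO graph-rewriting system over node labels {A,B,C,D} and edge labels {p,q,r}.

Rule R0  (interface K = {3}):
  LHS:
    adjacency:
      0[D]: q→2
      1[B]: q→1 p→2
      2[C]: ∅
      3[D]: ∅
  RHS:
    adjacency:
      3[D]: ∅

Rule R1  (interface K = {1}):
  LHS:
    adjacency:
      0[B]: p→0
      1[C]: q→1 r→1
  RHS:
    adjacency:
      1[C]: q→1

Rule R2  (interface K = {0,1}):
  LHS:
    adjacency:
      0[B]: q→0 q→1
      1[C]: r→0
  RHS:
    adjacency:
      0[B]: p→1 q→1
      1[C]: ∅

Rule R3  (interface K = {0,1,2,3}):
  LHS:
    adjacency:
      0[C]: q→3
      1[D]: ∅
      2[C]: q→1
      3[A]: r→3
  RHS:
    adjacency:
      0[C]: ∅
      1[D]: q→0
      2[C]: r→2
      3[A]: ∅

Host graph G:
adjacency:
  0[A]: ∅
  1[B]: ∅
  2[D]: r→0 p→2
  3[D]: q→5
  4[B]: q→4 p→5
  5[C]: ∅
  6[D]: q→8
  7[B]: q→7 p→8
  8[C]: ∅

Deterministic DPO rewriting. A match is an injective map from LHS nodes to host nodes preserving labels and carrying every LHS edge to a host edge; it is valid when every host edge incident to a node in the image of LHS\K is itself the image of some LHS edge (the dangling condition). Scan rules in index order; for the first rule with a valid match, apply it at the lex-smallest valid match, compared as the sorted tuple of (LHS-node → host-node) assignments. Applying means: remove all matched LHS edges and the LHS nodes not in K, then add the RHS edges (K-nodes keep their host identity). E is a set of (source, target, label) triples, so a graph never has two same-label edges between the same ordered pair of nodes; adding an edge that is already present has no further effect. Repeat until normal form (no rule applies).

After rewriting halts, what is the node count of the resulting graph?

[0] host  ⇒  9 nodes, 8 edges  {2-r->0 2-p->2 3-q->5 4-q->4 4-p->5 6-q->8 7-q->7 7-p->8}
[1] R0 @ {0↦3, 1↦4, 2↦5, 3↦2}  ⇒  6 nodes, 5 edges  {2-r->0 2-p->2 6-q->8 7-q->7 7-p->8}
[2] R0 @ {0↦6, 1↦7, 2↦8, 3↦2}  ⇒  3 nodes, 2 edges  {2-r->0 2-p->2}
normal form: no rule applies after step 2
NF nodes: {0:A, 1:B, 2:D}

Answer: 3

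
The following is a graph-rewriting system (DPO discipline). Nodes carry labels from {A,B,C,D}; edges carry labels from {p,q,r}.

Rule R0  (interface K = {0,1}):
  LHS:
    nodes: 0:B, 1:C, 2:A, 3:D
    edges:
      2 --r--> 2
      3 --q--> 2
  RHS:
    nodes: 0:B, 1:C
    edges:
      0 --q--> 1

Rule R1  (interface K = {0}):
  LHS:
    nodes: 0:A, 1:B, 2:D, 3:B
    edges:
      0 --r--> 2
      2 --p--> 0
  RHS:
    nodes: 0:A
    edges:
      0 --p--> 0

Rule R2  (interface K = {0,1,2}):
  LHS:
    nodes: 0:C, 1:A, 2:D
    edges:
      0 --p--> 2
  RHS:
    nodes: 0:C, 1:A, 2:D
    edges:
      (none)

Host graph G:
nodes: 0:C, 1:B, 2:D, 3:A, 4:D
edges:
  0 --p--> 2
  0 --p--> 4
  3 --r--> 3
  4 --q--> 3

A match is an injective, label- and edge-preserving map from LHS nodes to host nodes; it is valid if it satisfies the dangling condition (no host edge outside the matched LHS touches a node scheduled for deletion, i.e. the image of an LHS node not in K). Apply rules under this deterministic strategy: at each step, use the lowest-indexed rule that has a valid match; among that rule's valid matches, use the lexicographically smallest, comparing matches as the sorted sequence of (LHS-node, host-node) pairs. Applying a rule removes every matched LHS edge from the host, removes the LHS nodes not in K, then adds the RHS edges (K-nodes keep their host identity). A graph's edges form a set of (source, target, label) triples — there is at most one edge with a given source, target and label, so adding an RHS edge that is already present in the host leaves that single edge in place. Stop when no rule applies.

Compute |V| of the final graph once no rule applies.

Answer: 3

Steps:
[0] host  ⇒  5 nodes, 4 edges  {0-p->2 0-p->4 3-r->3 4-q->3}
[1] R2 @ {0↦0, 1↦3, 2↦2}  ⇒  5 nodes, 3 edges  {0-p->4 3-r->3 4-q->3}
[2] R2 @ {0↦0, 1↦3, 2↦4}  ⇒  5 nodes, 2 edges  {3-r->3 4-q->3}
[3] R0 @ {0↦1, 1↦0, 2↦3, 3↦4}  ⇒  3 nodes, 1 edges  {1-q->0}
final graph: no rule applies after step 3
NF nodes: {0:C, 1:B, 2:D}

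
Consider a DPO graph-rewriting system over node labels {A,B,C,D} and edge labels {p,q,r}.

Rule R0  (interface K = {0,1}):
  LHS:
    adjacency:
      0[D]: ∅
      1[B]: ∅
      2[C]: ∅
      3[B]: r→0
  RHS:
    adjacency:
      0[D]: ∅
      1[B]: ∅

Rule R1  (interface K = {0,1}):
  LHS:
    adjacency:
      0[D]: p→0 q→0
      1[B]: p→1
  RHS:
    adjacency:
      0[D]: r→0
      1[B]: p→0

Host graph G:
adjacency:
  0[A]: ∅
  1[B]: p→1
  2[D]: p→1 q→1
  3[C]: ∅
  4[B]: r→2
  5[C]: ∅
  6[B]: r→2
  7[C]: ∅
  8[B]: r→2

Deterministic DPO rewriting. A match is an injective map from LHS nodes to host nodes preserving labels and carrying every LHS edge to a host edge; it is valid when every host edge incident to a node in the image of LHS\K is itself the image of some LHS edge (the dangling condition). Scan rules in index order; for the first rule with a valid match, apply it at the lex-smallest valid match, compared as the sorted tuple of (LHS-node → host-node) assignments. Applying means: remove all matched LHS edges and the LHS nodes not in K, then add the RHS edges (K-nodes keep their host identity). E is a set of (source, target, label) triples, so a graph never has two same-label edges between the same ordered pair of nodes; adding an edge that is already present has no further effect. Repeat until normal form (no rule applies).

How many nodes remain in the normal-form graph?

start.  V:9 E:6  edges: 1-p->1 2-p->1 2-q->1 4-r->2 6-r->2 8-r->2
1. fire R0 via {0↦2, 1↦1, 2↦3, 3↦4}  →  V:7 E:5  edges: 1-p->1 2-p->1 2-q->1 6-r->2 8-r->2
2. fire R0 via {0↦2, 1↦1, 2↦5, 3↦6}  →  V:5 E:4  edges: 1-p->1 2-p->1 2-q->1 8-r->2
3. fire R0 via {0↦2, 1↦1, 2↦7, 3↦8}  →  V:3 E:3  edges: 1-p->1 2-p->1 2-q->1
halt: no rule applies after step 3
NF nodes: {0:A, 1:B, 2:D}

Answer: 3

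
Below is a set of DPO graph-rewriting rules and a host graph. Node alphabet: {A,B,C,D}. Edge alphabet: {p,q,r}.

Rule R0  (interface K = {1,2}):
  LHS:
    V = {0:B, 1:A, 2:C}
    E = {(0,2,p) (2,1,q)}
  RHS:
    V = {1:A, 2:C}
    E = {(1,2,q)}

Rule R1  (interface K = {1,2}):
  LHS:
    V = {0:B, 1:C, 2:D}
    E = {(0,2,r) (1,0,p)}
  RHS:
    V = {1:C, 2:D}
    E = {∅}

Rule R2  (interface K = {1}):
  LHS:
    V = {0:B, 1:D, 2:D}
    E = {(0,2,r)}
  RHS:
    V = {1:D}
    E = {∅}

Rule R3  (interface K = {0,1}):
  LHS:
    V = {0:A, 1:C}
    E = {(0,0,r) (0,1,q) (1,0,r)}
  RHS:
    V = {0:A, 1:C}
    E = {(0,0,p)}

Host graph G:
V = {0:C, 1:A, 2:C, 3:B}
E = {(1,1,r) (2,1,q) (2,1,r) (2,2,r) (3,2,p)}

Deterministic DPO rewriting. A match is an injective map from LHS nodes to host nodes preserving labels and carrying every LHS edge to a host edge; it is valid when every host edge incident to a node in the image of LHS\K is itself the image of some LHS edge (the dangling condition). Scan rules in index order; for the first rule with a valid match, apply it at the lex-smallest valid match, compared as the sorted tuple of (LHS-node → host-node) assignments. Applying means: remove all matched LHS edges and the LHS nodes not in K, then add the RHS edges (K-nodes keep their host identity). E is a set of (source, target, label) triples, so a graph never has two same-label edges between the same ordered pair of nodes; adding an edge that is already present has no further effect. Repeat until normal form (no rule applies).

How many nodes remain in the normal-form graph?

initial: |V|=4 |E|=5  E = 1-r->1 2-q->1 2-r->1 2-r->2 3-p->2
step 1: apply R0 at {0↦3, 1↦1, 2↦2}  → |V|=3 |E|=4  E = 1-r->1 1-q->2 2-r->1 2-r->2
step 2: apply R3 at {0↦1, 1↦2}  → |V|=3 |E|=2  E = 1-p->1 2-r->2
normal form: no rule applies after step 2
NF nodes: {0:C, 1:A, 2:C}

Answer: 3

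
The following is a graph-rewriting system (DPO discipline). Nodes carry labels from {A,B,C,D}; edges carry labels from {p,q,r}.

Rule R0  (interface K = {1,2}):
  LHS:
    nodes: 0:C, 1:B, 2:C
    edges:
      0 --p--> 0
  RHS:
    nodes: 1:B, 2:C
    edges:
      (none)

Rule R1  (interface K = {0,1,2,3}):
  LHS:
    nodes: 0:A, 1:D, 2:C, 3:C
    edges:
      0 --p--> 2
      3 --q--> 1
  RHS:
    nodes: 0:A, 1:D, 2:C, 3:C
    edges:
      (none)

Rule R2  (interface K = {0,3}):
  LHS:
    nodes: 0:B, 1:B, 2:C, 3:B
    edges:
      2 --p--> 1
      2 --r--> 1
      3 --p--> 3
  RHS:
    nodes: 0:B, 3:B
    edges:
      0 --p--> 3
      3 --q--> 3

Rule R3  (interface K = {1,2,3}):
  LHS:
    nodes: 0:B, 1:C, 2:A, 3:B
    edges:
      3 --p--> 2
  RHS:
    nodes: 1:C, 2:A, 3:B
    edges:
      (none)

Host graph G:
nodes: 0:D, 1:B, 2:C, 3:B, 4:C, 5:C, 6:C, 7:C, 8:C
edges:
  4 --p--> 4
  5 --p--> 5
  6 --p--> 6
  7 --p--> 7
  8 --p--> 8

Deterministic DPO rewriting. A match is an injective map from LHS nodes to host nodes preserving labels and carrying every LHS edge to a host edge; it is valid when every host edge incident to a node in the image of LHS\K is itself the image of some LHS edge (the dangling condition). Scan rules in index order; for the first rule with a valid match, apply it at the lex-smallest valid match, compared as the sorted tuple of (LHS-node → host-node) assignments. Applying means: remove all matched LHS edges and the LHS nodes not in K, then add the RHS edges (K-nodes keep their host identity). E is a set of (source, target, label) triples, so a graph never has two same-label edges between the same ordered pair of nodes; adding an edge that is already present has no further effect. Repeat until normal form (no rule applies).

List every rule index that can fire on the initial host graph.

R0: 50 valid matches — {0↦4, 1↦1, 2↦2}, {0↦4, 1↦1, 2↦5}, {0↦4, 1↦1, 2↦6} (+47 more)
R1: no valid match — LHS pattern not found
R2: no valid match — LHS pattern not found
R3: no valid match — LHS pattern not found

Answer: [R0]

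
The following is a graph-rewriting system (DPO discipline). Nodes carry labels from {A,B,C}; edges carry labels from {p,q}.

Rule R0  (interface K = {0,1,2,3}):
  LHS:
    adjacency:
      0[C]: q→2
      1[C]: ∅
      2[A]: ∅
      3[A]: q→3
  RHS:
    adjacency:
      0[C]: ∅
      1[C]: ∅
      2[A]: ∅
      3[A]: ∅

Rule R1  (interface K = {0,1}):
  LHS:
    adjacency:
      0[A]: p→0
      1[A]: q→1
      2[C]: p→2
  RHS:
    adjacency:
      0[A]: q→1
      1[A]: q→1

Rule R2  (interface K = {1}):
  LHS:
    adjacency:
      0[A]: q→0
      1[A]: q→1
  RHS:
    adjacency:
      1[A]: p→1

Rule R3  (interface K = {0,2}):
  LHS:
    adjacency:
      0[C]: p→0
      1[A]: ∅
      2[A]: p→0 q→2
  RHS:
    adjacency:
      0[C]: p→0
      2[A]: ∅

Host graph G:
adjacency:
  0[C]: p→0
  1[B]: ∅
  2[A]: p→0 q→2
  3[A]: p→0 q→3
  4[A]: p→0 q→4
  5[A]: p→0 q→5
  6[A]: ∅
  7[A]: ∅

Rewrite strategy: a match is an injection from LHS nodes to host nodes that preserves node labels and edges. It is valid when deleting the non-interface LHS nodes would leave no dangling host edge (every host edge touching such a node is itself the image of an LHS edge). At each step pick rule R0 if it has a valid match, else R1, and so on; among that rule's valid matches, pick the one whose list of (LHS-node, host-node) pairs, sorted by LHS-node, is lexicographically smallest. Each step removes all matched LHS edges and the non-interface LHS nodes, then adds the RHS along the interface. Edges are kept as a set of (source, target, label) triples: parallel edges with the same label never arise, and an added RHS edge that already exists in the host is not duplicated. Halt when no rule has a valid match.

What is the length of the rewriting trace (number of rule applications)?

Answer: 4

Derivation:
initial: |V|=8 |E|=9  E = 0-p->0 2-p->0 2-q->2 3-p->0 3-q->3 4-p->0 4-q->4 5-p->0 5-q->5
step 1: apply R3 at {0↦0, 1↦6, 2↦2}  → |V|=7 |E|=7  E = 0-p->0 3-p->0 3-q->3 4-p->0 4-q->4 5-p->0 5-q->5
step 2: apply R3 at {0↦0, 1↦2, 2↦3}  → |V|=6 |E|=5  E = 0-p->0 4-p->0 4-q->4 5-p->0 5-q->5
step 3: apply R3 at {0↦0, 1↦3, 2↦4}  → |V|=5 |E|=3  E = 0-p->0 5-p->0 5-q->5
step 4: apply R3 at {0↦0, 1↦4, 2↦5}  → |V|=4 |E|=1  E = 0-p->0
halt: no rule applies after step 4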